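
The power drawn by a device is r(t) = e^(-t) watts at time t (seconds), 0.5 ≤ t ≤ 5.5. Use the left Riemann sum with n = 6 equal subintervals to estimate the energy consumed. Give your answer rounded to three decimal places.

Δt = (5.5 − 0.5)/6 = 5/6.
Left endpoints: 0.5, 4/3, 13/6, 3, 23/6, 14/3.
r(0.5) ≈ 0.607, r(4/3) ≈ 0.264, r(13/6) ≈ 0.115, r(3) ≈ 0.050, r(23/6) ≈ 0.022, r(14/3) ≈ 0.009.
Sum = Δt · [r(0.5) + r(4/3) + r(13/6) + ...].
Sum ≈ 0.888.

0.888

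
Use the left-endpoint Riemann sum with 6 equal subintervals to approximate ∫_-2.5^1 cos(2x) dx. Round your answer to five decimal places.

0.18218

Δx = (1 − (-2.5))/6 = 7/12.
Left endpoints: -2.5, -23/12, -4/3, -0.75, -1/6, 5/12.
f(-2.5) ≈ 0.28366, f(-23/12) ≈ -0.77014, f(-4/3) ≈ -0.88933, f(-0.75) ≈ 0.07074, f(-1/6) ≈ 0.94496, f(5/12) ≈ 0.67241.
Sum = Δx · [f(-2.5) + f(-23/12) + f(-4/3) + ...].
Sum ≈ 0.18218.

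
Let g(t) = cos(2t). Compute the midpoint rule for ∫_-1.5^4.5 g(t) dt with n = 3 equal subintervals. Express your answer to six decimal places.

0.608424

Δt = (4.5 − (-1.5))/3 = 2.
Midpoints: -0.5, 1.5, 3.5.
g(-0.5) ≈ 0.540302, g(1.5) ≈ -0.989992, g(3.5) ≈ 0.753902.
Sum = Δt · [g(-0.5) + g(1.5) + g(3.5)].
Sum ≈ 0.608424.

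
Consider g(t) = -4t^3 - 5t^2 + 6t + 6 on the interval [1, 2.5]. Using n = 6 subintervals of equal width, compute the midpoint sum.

Δt = (2.5 − 1)/6 = 0.25.
Midpoints: 1.125, 1.375, 1.625, 1.875, 2.125, 2.375.
g(1.125) = 0.7265625, g(1.375) = -5.6015625, g(1.625) = -14.6171875, g(1.875) = -26.6953125, g(2.125) = -42.2109375, g(2.375) = -61.5390625.
Sum = Δt · [g(1.125) + g(1.375) + g(1.625) + ...].
Sum = -37.484375.

-37.484375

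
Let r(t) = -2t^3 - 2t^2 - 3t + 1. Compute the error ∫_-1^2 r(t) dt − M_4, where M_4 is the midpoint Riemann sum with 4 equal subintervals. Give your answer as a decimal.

-0.703125

Exact integral: ∫_-1^2 r(t) dt = -15.
M_4 = -14.296875.
Error = -15 − (-14.296875) = -0.703125.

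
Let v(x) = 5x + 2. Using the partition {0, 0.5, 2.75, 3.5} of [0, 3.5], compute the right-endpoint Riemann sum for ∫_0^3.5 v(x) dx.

Subinterval widths: 0.5, 2.25, 0.75.
Right endpoints: 0.5, 2.75, 3.5.
v(0.5) = 4.5, v(2.75) = 15.75, v(3.5) = 19.5.
Sum = Σ Δx_i · v(x_i).
Sum = 52.3125.

52.3125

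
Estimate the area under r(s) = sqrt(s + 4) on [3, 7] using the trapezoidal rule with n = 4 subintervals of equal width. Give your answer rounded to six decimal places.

Δs = (7 − 3)/4 = 1.
r(3) ≈ 2.645751, r(4) ≈ 2.828427, r(5) ≈ 3.000000, r(6) ≈ 3.162278, r(7) ≈ 3.316625.
T_4 = (Δs/2)·[r(s_0) + 2r(s_1) + 2r(s_2) + 2r(s_3) + r(s_4)].
Sum ≈ 11.971893.

11.971893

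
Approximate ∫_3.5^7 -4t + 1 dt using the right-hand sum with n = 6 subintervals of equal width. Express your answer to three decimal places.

Δt = (7 − 3.5)/6 = 7/12.
Right endpoints: 49/12, 14/3, 5.25, 35/6, 77/12, 7.
f(49/12) = -46/3, f(14/3) = -53/3, f(5.25) = -20, f(35/6) = -67/3, f(77/12) = -74/3, f(7) = -27.
Sum = Δt · [f(49/12) + f(14/3) + f(5.25) + ...].
Sum ≈ -74.083.

-74.083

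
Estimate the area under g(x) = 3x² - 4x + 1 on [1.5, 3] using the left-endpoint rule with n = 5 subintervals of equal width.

9.555

Δx = (3 − 1.5)/5 = 0.3.
Left endpoints: 1.5, 1.8, 2.1, 2.4, 2.7.
g(1.5) = 1.75, g(1.8) = 3.52, g(2.1) = 5.83, g(2.4) = 8.68, g(2.7) = 12.07.
Sum = Δx · [g(1.5) + g(1.8) + g(2.1) + g(2.4) + g(2.7)].
Sum = 9.555.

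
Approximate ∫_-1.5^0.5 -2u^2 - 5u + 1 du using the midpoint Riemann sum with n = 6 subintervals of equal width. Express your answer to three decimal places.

Δu = (0.5 − (-1.5))/6 = 1/3.
Midpoints: -4/3, -1, -2/3, -1/3, 0, 1/3.
f(-4/3) = 37/9, f(-1) = 4, f(-2/3) = 31/9, f(-1/3) = 22/9, f(0) = 1, f(1/3) = -8/9.
Sum = Δu · [f(-4/3) + f(-1) + f(-2/3) + ...].
Sum ≈ 4.704.

4.704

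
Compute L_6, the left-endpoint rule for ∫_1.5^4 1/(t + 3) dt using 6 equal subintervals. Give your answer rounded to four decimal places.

Δt = (4 − 1.5)/6 = 5/12.
Left endpoints: 1.5, 23/12, 7/3, 2.75, 19/6, 43/12.
f(1.5) = 2/9, f(23/12) = 12/59, f(7/3) = 0.1875, f(2.75) = 4/23, f(19/6) = 6/37, f(43/12) = 12/79.
Sum = Δt · [f(1.5) + f(23/12) + f(7/3) + ...].
Sum ≈ 0.4588.

0.4588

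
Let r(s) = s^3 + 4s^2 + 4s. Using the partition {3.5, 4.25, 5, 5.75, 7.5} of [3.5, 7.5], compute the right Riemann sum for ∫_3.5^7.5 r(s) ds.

1751.8125

Subinterval widths: 0.75, 0.75, 0.75, 1.75.
Right endpoints: 4.25, 5, 5.75, 7.5.
r(4.25) = 166.015625, r(5) = 245, r(5.75) = 345.359375, r(7.5) = 676.875.
Sum = Σ Δs_i · r(s_i).
Sum = 1751.8125.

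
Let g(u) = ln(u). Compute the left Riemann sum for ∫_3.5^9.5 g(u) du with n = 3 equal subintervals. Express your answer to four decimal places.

Δu = (9.5 − 3.5)/3 = 2.
Left endpoints: 3.5, 5.5, 7.5.
g(3.5) ≈ 1.2528, g(5.5) ≈ 1.7047, g(7.5) ≈ 2.0149.
Sum = Δu · [g(3.5) + g(5.5) + g(7.5)].
Sum ≈ 9.9448.

9.9448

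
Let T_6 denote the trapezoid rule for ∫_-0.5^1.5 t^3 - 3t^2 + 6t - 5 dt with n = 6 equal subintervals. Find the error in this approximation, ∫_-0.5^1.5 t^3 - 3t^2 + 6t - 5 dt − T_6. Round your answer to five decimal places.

0.05556

Exact integral: ∫_-0.5^1.5 f(t) dt = -6.25.
T_6 ≈ -6.3055556.
Error ≈ -6.25 − (-6.3055556) ≈ 0.05556.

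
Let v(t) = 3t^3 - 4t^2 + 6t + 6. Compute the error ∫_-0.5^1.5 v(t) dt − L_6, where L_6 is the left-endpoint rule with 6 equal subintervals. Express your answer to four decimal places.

2.3981

Exact integral: ∫_-0.5^1.5 v(t) dt ≈ 17.083333.
L_6 ≈ 14.685185.
Error ≈ 17.083333 − 14.685185 ≈ 2.3981.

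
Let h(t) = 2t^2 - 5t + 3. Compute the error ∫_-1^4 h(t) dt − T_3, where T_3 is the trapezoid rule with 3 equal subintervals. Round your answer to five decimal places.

-4.62963

Exact integral: ∫_-1^4 h(t) dt ≈ 20.8333333.
T_3 ≈ 25.4629630.
Error ≈ 20.8333333 − 25.4629630 ≈ -4.62963.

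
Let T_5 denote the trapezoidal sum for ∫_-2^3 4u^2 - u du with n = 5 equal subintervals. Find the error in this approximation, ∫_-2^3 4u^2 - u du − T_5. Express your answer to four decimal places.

Exact integral: ∫_-2^3 f(u) du ≈ 44.166667.
T_5 = 47.5.
Error ≈ 44.166667 − 47.5 ≈ -3.3333.

-3.3333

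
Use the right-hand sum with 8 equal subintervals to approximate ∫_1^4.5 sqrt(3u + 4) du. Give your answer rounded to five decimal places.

12.48579

Δu = (4.5 − 1)/8 = 0.4375.
Right endpoints: 1.4375, 1.875, 2.3125, 2.75, 3.1875, 3.625, 4.0625, 4.5.
f(1.4375) ≈ 2.88314, f(1.875) ≈ 3.10242, f(2.3125) ≈ 3.30719, f(2.75) ≈ 3.50000, f(3.1875) ≈ 3.68273, f(3.625) ≈ 3.85681, f(4.0625) ≈ 4.02337, f(4.5) ≈ 4.18330.
Sum = Δu · [f(1.4375) + f(1.875) + f(2.3125) + ...].
Sum ≈ 12.48579.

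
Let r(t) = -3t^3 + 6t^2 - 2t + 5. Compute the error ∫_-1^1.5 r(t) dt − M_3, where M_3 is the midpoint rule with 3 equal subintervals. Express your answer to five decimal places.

Exact integral: ∫_-1^1.5 r(t) dt = 16.953125.
M_3 ≈ 16.4105903.
Error ≈ 16.953125 − 16.4105903 ≈ 0.54253.

0.54253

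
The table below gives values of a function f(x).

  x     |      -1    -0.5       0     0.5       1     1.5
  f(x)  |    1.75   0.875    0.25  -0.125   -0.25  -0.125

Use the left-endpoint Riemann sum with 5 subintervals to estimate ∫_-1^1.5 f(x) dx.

Δx = 0.5.
Sum = 0.5·[1.75 + 0.875 + 0.25 + (-0.125) + (-0.25)] = 1.25.

1.25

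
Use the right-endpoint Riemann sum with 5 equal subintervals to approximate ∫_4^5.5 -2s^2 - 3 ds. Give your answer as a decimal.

-77.07

Δs = (5.5 − 4)/5 = 0.3.
Right endpoints: 4.3, 4.6, 4.9, 5.2, 5.5.
f(4.3) = -39.98, f(4.6) = -45.32, f(4.9) = -51.02, f(5.2) = -57.08, f(5.5) = -63.5.
Sum = Δs · [f(4.3) + f(4.6) + f(4.9) + f(5.2) + f(5.5)].
Sum = -77.07.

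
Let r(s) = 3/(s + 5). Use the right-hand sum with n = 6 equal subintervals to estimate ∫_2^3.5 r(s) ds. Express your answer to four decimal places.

0.5731

Δs = (3.5 − 2)/6 = 0.25.
Right endpoints: 2.25, 2.5, 2.75, 3, 3.25, 3.5.
r(2.25) = 12/29, r(2.5) = 0.4, r(2.75) = 12/31, r(3) = 0.375, r(3.25) = 4/11, r(3.5) = 6/17.
Sum = Δs · [r(2.25) + r(2.5) + r(2.75) + ...].
Sum ≈ 0.5731.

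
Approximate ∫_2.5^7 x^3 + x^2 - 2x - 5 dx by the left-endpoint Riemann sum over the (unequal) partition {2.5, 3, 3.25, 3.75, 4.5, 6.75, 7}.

Subinterval widths: 0.5, 0.25, 0.5, 0.75, 2.25, 0.25.
Left endpoints: 2.5, 3, 3.25, 3.75, 4.5, 6.75.
f(2.5) = 11.875, f(3) = 25, f(3.25) = 33.390625, f(3.75) = 54.296875, f(4.5) = 97.375, f(6.75) = 334.609375.
Sum = Σ Δx_i · f(x_i).
Sum = 372.3515625.

372.3515625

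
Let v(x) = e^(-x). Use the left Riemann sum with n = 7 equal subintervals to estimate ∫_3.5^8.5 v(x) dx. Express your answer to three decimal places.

Δx = (8.5 − 3.5)/7 = 5/7.
Left endpoints: 3.5, 59/14, 69/14, 79/14, 89/14, 99/14, 109/14.
v(3.5) ≈ 0.030, v(59/14) ≈ 0.015, v(69/14) ≈ 0.007, v(79/14) ≈ 0.004, v(89/14) ≈ 0.002, v(99/14) ≈ 0.001, v(109/14) ≈ 0.000.
Sum = Δx · [v(3.5) + v(59/14) + v(69/14) + ...].
Sum ≈ 0.042.

0.042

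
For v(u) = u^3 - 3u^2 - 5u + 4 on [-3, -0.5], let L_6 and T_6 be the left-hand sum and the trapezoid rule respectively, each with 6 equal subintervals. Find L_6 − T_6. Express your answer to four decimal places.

L_6 ≈ -24.294705.
T_6 ≈ -15.831163.
L_6 − T_6 ≈ -8.4635.

-8.4635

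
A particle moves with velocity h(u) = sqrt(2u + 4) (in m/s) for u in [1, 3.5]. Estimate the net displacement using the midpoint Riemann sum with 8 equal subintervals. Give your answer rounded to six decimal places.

7.262412

Δu = (3.5 − 1)/8 = 0.3125.
Midpoints: 1.15625, 1.46875, 1.78125, 2.09375, 2.40625, 2.71875, 3.03125, 3.34375.
h(1.15625) ≈ 2.512469, h(1.46875) ≈ 2.633913, h(1.78125) ≈ 2.750000, h(2.09375) ≈ 2.861381, h(2.40625) ≈ 2.968586, h(2.71875) ≈ 3.072051, h(3.03125) ≈ 3.172144, h(3.34375) ≈ 3.269174.
Sum = Δu · [h(1.15625) + h(1.46875) + h(1.78125) + ...].
Sum ≈ 7.262412.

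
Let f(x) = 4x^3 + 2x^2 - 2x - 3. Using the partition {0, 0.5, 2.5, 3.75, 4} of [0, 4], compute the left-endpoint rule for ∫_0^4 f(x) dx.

133.390625

Subinterval widths: 0.5, 2, 1.25, 0.25.
Left endpoints: 0, 0.5, 2.5, 3.75.
f(0) = -3, f(0.5) = -3, f(2.5) = 67, f(3.75) = 228.5625.
Sum = Σ Δx_i · f(x_i).
Sum = 133.390625.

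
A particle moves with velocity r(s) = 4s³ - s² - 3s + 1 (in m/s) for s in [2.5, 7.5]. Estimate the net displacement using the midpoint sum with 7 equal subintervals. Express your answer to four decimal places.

2907.0408

Δs = (7.5 − 2.5)/7 = 5/7.
Midpoints: 20/7, 25/7, 30/7, 5, 40/7, 45/7, 50/7.
r(20/7) = 26603/343, r(25/7) = 54793/343, r(30/7) = 97633/343, r(5) = 461, r(40/7) = 239263/343, r(45/7) = 344053/343, r(50/7) = 475493/343.
Sum = Δs · [r(20/7) + r(25/7) + r(30/7) + ...].
Sum ≈ 2907.0408.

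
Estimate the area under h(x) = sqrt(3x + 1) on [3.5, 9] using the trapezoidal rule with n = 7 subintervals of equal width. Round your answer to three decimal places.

24.250

Δx = (9 − 3.5)/7 = 11/14.
h(3.5) ≈ 3.391, h(30/7) ≈ 3.723, h(71/14) ≈ 4.027, h(41/7) ≈ 4.309, h(93/14) ≈ 4.575, h(52/7) ≈ 4.826, h(115/14) ≈ 5.064, h(9) ≈ 5.292.
T_7 = (Δx/2)·[h(x_0) + 2h(x_1) + ... + 2h(x_{6}) + h(x_7)].
Sum ≈ 24.250.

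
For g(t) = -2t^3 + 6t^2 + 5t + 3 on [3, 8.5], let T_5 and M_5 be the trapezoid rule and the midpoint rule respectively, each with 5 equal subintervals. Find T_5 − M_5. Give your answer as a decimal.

-47.416875

T_5 = -1252.2675.
M_5 = -1204.850625.
T_5 − M_5 = -47.416875.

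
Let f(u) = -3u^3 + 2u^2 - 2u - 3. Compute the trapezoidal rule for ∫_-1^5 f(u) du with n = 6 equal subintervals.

-442

Δu = (5 − (-1))/6 = 1.
f(-1) = 4, f(0) = -3, f(1) = -6, f(2) = -23, f(3) = -72, f(4) = -171, f(5) = -338.
T_6 = (Δu/2)·[f(u_0) + 2f(u_1) + ... + 2f(u_{5}) + f(u_6)].
Sum = -442.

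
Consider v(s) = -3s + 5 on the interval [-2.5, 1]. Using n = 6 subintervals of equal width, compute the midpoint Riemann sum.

25.375

Δs = (1 − (-2.5))/6 = 7/12.
Midpoints: -53/24, -1.625, -25/24, -11/24, 0.125, 17/24.
v(-53/24) = 11.625, v(-1.625) = 9.875, v(-25/24) = 8.125, v(-11/24) = 6.375, v(0.125) = 4.625, v(17/24) = 2.875.
Sum = Δs · [v(-53/24) + v(-1.625) + v(-25/24) + ...].
Sum = 25.375.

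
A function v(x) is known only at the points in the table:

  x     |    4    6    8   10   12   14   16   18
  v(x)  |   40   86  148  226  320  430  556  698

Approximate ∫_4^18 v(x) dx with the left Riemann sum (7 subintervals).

Δx = 2.
Sum = 2·[40 + 86 + 148 + 226 + 320 + 430 + 556] = 3612.

3612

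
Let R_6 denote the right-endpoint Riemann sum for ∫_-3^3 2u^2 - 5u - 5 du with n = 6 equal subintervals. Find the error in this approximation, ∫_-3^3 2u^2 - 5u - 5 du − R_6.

13

Exact integral: ∫_-3^3 f(u) du = 6.
R_6 = -7.
Error = 6 − (-7) = 13.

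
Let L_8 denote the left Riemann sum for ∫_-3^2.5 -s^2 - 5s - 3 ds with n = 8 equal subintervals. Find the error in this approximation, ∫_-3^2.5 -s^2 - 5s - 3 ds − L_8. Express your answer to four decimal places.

-8.0745

Exact integral: ∫_-3^2.5 f(s) ds ≈ -23.833333.
L_8 ≈ -15.758789.
Error ≈ -23.833333 − (-15.758789) ≈ -8.0745.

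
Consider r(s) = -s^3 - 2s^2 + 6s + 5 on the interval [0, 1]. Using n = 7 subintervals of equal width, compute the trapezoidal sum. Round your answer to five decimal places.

Δs = (1 − 0)/7 = 1/7.
r(0) = 5, r(1/7) = 1994/343, r(2/7) = 2239/343, r(3/7) = 2444/343, r(4/7) = 2603/343, r(5/7) = 2710/343, r(6/7) = 2759/343, r(1) = 8.
T_7 = (Δs/2)·[r(s_0) + 2r(s_1) + ... + 2r(s_{6}) + r(s_7)].
Sum ≈ 7.07143.

7.07143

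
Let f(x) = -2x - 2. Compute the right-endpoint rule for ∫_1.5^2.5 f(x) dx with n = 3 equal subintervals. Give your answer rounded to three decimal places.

Δx = (2.5 − 1.5)/3 = 1/3.
Right endpoints: 11/6, 13/6, 2.5.
f(11/6) = -17/3, f(13/6) = -19/3, f(2.5) = -7.
Sum = Δx · [f(11/6) + f(13/6) + f(2.5)].
Sum ≈ -6.333.

-6.333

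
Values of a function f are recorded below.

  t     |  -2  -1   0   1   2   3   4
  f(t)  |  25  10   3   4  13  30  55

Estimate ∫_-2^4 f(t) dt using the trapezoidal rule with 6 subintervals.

100

Δt = 1.
T_6 = (1/2)·[25 + 2·10 + 2·3 + 2·4 + 2·13 + 2·30 + 55] = 100.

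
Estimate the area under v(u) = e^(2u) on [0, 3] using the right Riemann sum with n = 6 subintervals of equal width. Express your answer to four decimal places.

Δu = (3 − 0)/6 = 0.5.
Right endpoints: 0.5, 1, 1.5, 2, 2.5, 3.
v(0.5) ≈ 2.7183, v(1) ≈ 7.3891, v(1.5) ≈ 20.0855, v(2) ≈ 54.5982, v(2.5) ≈ 148.4132, v(3) ≈ 403.4288.
Sum = Δu · [v(0.5) + v(1) + v(1.5) + ...].
Sum ≈ 318.3165.

318.3165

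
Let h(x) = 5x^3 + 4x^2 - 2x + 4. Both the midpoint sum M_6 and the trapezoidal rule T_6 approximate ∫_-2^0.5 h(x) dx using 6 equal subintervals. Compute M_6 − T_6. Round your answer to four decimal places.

M_6 ≈ 4.923683.
T_6 ≈ 4.137008.
M_6 − T_6 ≈ 0.7867.

0.7867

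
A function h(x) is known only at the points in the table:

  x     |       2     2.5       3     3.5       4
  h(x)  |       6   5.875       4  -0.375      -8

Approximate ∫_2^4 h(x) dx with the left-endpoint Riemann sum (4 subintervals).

7.75

Δx = 0.5.
Sum = 0.5·[6 + 5.875 + 4 + (-0.375)] = 7.75.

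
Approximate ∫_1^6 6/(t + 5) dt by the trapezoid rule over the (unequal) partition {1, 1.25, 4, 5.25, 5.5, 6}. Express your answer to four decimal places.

3.6880

Subinterval widths: 0.25, 2.75, 1.25, 0.25, 0.5.
f(1) = 1, f(1.25) = 0.96, f(4) = 2/3, f(5.25) = 24/41, f(5.5) = 4/7, f(6) = 6/11.
On each subinterval the trapezoid contributes (Δt_i/2)·[f(t_{i-1}) + f(t_i)].
Sum ≈ 3.6880.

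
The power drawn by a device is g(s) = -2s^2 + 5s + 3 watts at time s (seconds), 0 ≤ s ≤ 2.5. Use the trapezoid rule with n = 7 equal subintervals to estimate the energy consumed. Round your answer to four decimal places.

12.6020

Δs = (2.5 − 0)/7 = 5/14.
g(0) = 3, g(5/14) = 222/49, g(5/7) = 272/49, g(15/14) = 297/49, g(10/7) = 297/49, g(25/14) = 272/49, g(15/7) = 222/49, g(2.5) = 3.
T_7 = (Δs/2)·[g(s_0) + 2g(s_1) + ... + 2g(s_{6}) + g(s_7)].
Sum ≈ 12.6020.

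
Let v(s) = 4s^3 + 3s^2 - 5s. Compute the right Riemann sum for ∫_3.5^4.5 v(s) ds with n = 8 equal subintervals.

301.6328125

Δs = (4.5 − 3.5)/8 = 0.125.
Right endpoints: 3.625, 3.75, 3.875, 4, 4.125, 4.25, 4.375, 4.5.
v(3.625) = 211.8359375, v(3.75) = 234.375, v(3.875) = 258.4140625, v(4) = 284, v(4.125) = 311.1796875, v(4.25) = 340, v(4.375) = 370.5078125, v(4.5) = 402.75.
Sum = Δs · [v(3.625) + v(3.75) + v(3.875) + ...].
Sum = 301.6328125.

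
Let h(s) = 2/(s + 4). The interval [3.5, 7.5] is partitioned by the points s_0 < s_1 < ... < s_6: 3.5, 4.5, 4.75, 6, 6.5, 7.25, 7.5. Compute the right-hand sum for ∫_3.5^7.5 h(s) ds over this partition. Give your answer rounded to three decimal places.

0.814

Subinterval widths: 1, 0.25, 1.25, 0.5, 0.75, 0.25.
Right endpoints: 4.5, 4.75, 6, 6.5, 7.25, 7.5.
h(4.5) = 4/17, h(4.75) = 8/35, h(6) = 0.2, h(6.5) = 4/21, h(7.25) = 8/45, h(7.5) = 4/23.
Sum = Σ Δs_i · h(s_i).
Sum ≈ 0.814.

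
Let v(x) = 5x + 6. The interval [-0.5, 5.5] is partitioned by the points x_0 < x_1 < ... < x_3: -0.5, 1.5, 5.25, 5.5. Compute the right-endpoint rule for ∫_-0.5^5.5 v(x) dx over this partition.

156.3125

Subinterval widths: 2, 3.75, 0.25.
Right endpoints: 1.5, 5.25, 5.5.
v(1.5) = 13.5, v(5.25) = 32.25, v(5.5) = 33.5.
Sum = Σ Δx_i · v(x_i).
Sum = 156.3125.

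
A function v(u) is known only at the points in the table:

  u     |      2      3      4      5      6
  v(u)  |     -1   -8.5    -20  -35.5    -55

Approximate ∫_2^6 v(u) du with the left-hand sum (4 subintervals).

-65

Δu = 1.
Sum = 1·[(-1) + (-8.5) + (-20) + (-35.5)] = -65.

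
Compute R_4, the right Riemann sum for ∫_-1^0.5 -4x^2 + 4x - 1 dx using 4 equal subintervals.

Δx = (0.5 − (-1))/4 = 0.375.
Right endpoints: -0.625, -0.25, 0.125, 0.5.
f(-0.625) = -5.0625, f(-0.25) = -2.25, f(0.125) = -0.5625, f(0.5) = 0.
Sum = Δx · [f(-0.625) + f(-0.25) + f(0.125) + f(0.5)].
Sum = -2.953125.

-2.953125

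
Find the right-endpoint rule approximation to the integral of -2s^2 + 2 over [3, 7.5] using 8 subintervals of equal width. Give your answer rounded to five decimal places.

-281.30273

Δs = (7.5 − 3)/8 = 0.5625.
Right endpoints: 3.5625, 4.125, 4.6875, 5.25, 5.8125, 6.375, 6.9375, 7.5.
f(3.5625) = -23.3828125, f(4.125) = -32.03125, f(4.6875) = -41.9453125, f(5.25) = -53.125, f(5.8125) = -65.5703125, f(6.375) = -79.28125, f(6.9375) = -94.2578125, f(7.5) = -110.5.
Sum = Δs · [f(3.5625) + f(4.125) + f(4.6875) + ...].
Sum ≈ -281.30273.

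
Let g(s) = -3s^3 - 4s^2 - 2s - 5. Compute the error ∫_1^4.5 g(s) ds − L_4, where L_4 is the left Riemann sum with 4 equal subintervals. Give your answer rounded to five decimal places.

Exact integral: ∫_1^4.5 g(s) ds ≈ -463.7135417.
L_4 ≈ -321.5146484.
Error ≈ -463.7135417 − (-321.5146484) ≈ -142.19889.

-142.19889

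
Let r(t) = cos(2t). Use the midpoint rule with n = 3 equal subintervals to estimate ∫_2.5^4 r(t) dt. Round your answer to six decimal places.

Δt = (4 − 2.5)/3 = 0.5.
Midpoints: 2.75, 3.25, 3.75.
r(2.75) ≈ 0.708670, r(3.25) ≈ 0.976588, r(3.75) ≈ 0.346635.
Sum = Δt · [r(2.75) + r(3.25) + r(3.75)].
Sum ≈ 1.015946.

1.015946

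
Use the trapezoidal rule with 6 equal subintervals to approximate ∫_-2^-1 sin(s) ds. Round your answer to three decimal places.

Δs = (-1 − (-2))/6 = 1/6.
f(-2) ≈ -0.909, f(-11/6) ≈ -0.966, f(-5/3) ≈ -0.995, f(-1.5) ≈ -0.997, f(-4/3) ≈ -0.972, f(-7/6) ≈ -0.919, f(-1) ≈ -0.841.
T_6 = (Δs/2)·[f(s_0) + 2f(s_1) + ... + 2f(s_{5}) + f(s_6)].
Sum ≈ -0.954.

-0.954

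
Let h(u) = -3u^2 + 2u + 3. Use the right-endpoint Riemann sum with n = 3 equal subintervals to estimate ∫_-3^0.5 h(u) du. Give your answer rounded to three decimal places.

Δu = (0.5 − (-3))/3 = 7/6.
Right endpoints: -11/6, -2/3, 0.5.
h(-11/6) = -10.75, h(-2/3) = 1/3, h(0.5) = 3.25.
Sum = Δu · [h(-11/6) + h(-2/3) + h(0.5)].
Sum ≈ -8.361.

-8.361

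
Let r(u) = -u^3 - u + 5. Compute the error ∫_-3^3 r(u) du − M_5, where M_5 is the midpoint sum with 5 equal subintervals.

Exact integral: ∫_-3^3 r(u) du = 30.
M_5 = 30.
Error = 30 − 30 = 0.

0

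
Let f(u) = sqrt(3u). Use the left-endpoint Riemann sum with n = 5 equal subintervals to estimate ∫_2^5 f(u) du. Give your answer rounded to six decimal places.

Δu = (5 − 2)/5 = 0.6.
Left endpoints: 2, 2.6, 3.2, 3.8, 4.4.
f(2) ≈ 2.449490, f(2.6) ≈ 2.792848, f(3.2) ≈ 3.098387, f(3.8) ≈ 3.376389, f(4.4) ≈ 3.633180.
Sum = Δu · [f(2) + f(2.6) + f(3.2) + f(3.8) + f(4.4)].
Sum ≈ 9.210176.

9.210176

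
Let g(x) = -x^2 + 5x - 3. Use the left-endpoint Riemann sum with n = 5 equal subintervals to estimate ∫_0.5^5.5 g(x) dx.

Δx = (5.5 − 0.5)/5 = 1.
Left endpoints: 0.5, 1.5, 2.5, 3.5, 4.5.
g(0.5) = -0.75, g(1.5) = 2.25, g(2.5) = 3.25, g(3.5) = 2.25, g(4.5) = -0.75.
Sum = Δx · [g(0.5) + g(1.5) + g(2.5) + g(3.5) + g(4.5)].
Sum = 6.25.

6.25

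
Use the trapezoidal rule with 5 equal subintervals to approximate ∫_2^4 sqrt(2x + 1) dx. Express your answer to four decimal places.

Δx = (4 − 2)/5 = 0.4.
f(2) ≈ 2.2361, f(2.4) ≈ 2.4083, f(2.8) ≈ 2.5690, f(3.2) ≈ 2.7203, f(3.6) ≈ 2.8636, f(4) ≈ 3.0000.
T_5 = (Δx/2)·[f(x_0) + 2f(x_1) + ... + 2f(x_{4}) + f(x_5)].
Sum ≈ 5.2717.

5.2717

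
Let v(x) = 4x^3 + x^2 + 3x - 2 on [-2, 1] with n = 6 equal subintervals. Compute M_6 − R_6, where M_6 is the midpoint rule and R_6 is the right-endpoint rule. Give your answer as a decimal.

M_6 = -22.1875.
R_6 = -12.625.
M_6 − R_6 = -9.5625.

-9.5625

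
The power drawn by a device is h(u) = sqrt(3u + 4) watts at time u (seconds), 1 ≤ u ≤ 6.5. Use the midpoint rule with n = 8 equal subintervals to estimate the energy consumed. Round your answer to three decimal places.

21.205

Δu = (6.5 − 1)/8 = 0.6875.
Midpoints: 1.34375, 2.03125, 2.71875, 3.40625, 4.09375, 4.78125, 5.46875, 6.15625.
h(1.34375) ≈ 2.834, h(2.03125) ≈ 3.177, h(2.71875) ≈ 3.487, h(3.40625) ≈ 3.771, h(4.09375) ≈ 4.035, h(4.78125) ≈ 4.283, h(5.46875) ≈ 4.517, h(6.15625) ≈ 4.740.
Sum = Δu · [h(1.34375) + h(2.03125) + h(2.71875) + ...].
Sum ≈ 21.205.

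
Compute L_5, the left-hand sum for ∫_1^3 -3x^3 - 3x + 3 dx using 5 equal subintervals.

Δx = (3 − 1)/5 = 0.4.
Left endpoints: 1, 1.4, 1.8, 2.2, 2.6.
f(1) = -3, f(1.4) = -9.432, f(1.8) = -19.896, f(2.2) = -35.544, f(2.6) = -57.528.
Sum = Δx · [f(1) + f(1.4) + f(1.8) + f(2.2) + f(2.6)].
Sum = -50.16.

-50.16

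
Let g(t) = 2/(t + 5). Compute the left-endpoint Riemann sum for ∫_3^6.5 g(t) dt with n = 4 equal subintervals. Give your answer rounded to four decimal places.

0.7601

Δt = (6.5 − 3)/4 = 0.875.
Left endpoints: 3, 3.875, 4.75, 5.625.
g(3) = 0.25, g(3.875) = 16/71, g(4.75) = 8/39, g(5.625) = 16/85.
Sum = Δt · [g(3) + g(3.875) + g(4.75) + g(5.625)].
Sum ≈ 0.7601.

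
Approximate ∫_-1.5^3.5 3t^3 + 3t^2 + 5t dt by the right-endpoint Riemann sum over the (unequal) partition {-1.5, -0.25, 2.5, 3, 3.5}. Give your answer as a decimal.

366.39453125

Subinterval widths: 1.25, 2.75, 0.5, 0.5.
Right endpoints: -0.25, 2.5, 3, 3.5.
f(-0.25) = -1.109375, f(2.5) = 78.125, f(3) = 123, f(3.5) = 182.875.
Sum = Σ Δt_i · f(t_i).
Sum = 366.39453125.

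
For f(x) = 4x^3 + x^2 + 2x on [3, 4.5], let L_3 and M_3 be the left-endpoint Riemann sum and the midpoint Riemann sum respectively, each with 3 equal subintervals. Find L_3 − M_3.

L_3 = 296.875.
M_3 = 360.25.
L_3 − M_3 = -63.375.

-63.375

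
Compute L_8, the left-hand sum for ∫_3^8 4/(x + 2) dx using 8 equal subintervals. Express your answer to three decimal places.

Δx = (8 − 3)/8 = 0.625.
Left endpoints: 3, 3.625, 4.25, 4.875, 5.5, 6.125, 6.75, 7.375.
f(3) = 0.8, f(3.625) = 32/45, f(4.25) = 0.64, f(4.875) = 32/55, f(5.5) = 8/15, f(6.125) = 32/65, f(6.75) = 16/35, f(7.375) = 32/75.
Sum = Δx · [f(3) + f(3.625) + f(4.25) + ...].
Sum ≈ 2.901.

2.901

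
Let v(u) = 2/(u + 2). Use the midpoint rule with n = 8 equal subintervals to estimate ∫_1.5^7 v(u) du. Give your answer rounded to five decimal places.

1.88621

Δu = (7 − 1.5)/8 = 0.6875.
Midpoints: 1.84375, 2.53125, 3.21875, 3.90625, 4.59375, 5.28125, 5.96875, 6.65625.
v(1.84375) = 64/123, v(2.53125) = 64/145, v(3.21875) = 64/167, v(3.90625) = 64/189, v(4.59375) = 64/211, v(5.28125) = 64/233, v(5.96875) = 64/255, v(6.65625) = 64/277.
Sum = Δu · [v(1.84375) + v(2.53125) + v(3.21875) + ...].
Sum ≈ 1.88621.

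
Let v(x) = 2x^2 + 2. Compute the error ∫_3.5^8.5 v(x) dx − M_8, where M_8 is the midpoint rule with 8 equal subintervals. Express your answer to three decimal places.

Exact integral: ∫_3.5^8.5 v(x) dx ≈ 390.83333.
M_8 = 390.5078125.
Error ≈ 390.83333 − 390.5078125 ≈ 0.326.

0.326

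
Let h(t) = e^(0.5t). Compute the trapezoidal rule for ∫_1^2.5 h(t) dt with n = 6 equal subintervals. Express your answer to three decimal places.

3.688

Δt = (2.5 − 1)/6 = 0.25.
h(1) ≈ 1.649, h(1.25) ≈ 1.868, h(1.5) ≈ 2.117, h(1.75) ≈ 2.399, h(2) ≈ 2.718, h(2.25) ≈ 3.080, h(2.5) ≈ 3.490.
T_6 = (Δt/2)·[h(t_0) + 2h(t_1) + ... + 2h(t_{5}) + h(t_6)].
Sum ≈ 3.688.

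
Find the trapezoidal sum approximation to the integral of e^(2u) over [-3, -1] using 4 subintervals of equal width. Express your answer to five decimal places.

0.07187

Δu = (-1 − (-3))/4 = 0.5.
f(-3) ≈ 0.00248, f(-2.5) ≈ 0.00674, f(-2) ≈ 0.01832, f(-1.5) ≈ 0.04979, f(-1) ≈ 0.13534.
T_4 = (Δu/2)·[f(u_0) + 2f(u_1) + 2f(u_2) + 2f(u_3) + f(u_4)].
Sum ≈ 0.07187.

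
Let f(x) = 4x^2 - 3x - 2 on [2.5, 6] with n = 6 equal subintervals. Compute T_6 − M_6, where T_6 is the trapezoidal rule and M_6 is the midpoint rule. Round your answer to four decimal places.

1.1910

T_6 ≈ 216.335648.
M_6 ≈ 215.144676.
T_6 − M_6 ≈ 1.1910.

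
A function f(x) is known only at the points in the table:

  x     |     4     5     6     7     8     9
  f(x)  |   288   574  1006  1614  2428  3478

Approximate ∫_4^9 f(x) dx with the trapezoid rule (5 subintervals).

7505

Δx = 1.
T_5 = (1/2)·[288 + 2·574 + 2·1006 + 2·1614 + 2·2428 + 3478] = 7505.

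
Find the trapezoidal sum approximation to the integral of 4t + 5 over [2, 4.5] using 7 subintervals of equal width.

Δt = (4.5 − 2)/7 = 5/14.
f(2) = 13, f(33/14) = 101/7, f(19/7) = 111/7, f(43/14) = 121/7, f(24/7) = 131/7, f(53/14) = 141/7, f(29/7) = 151/7, f(4.5) = 23.
T_7 = (Δt/2)·[f(t_0) + 2f(t_1) + ... + 2f(t_{6}) + f(t_7)].
Sum = 45.

45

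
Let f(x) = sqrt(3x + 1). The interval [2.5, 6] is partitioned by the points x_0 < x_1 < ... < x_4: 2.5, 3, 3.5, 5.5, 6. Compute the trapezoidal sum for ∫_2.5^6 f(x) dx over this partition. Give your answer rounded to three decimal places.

Subinterval widths: 0.5, 0.5, 2, 0.5.
f(2.5) ≈ 2.915, f(3) ≈ 3.162, f(3.5) ≈ 3.391, f(5.5) ≈ 4.183, f(6) ≈ 4.359.
On each subinterval the trapezoid contributes (Δx_i/2)·[f(x_{i-1}) + f(x_i)].
Sum ≈ 12.868.

12.868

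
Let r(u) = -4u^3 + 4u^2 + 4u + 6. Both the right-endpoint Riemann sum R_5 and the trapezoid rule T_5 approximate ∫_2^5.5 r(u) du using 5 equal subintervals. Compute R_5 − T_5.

R_5 = -806.19.
T_5 = -626.115.
R_5 − T_5 = -180.075.

-180.075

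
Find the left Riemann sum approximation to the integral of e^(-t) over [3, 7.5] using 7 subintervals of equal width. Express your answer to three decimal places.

Δt = (7.5 − 3)/7 = 9/14.
Left endpoints: 3, 51/14, 30/7, 69/14, 39/7, 87/14, 48/7.
f(3) ≈ 0.050, f(51/14) ≈ 0.026, f(30/7) ≈ 0.014, f(69/14) ≈ 0.007, f(39/7) ≈ 0.004, f(87/14) ≈ 0.002, f(48/7) ≈ 0.001.
Sum = Δt · [f(3) + f(51/14) + f(30/7) + ...].
Sum ≈ 0.067.

0.067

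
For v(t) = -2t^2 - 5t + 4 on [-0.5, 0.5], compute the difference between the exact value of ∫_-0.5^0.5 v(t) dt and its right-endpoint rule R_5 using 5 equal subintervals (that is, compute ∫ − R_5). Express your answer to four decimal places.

0.5133

Exact integral: ∫_-0.5^0.5 v(t) dt ≈ 3.833333.
R_5 = 3.32.
Error ≈ 3.833333 − 3.32 ≈ 0.5133.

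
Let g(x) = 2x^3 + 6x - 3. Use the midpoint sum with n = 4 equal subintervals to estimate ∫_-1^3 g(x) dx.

50

Δx = (3 − (-1))/4 = 1.
Midpoints: -0.5, 0.5, 1.5, 2.5.
g(-0.5) = -6.25, g(0.5) = 0.25, g(1.5) = 12.75, g(2.5) = 43.25.
Sum = Δx · [g(-0.5) + g(0.5) + g(1.5) + g(2.5)].
Sum = 50.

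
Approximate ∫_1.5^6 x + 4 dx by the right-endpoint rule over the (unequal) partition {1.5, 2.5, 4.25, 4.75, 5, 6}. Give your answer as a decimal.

Subinterval widths: 1, 1.75, 0.5, 0.25, 1.
Right endpoints: 2.5, 4.25, 4.75, 5, 6.
f(2.5) = 6.5, f(4.25) = 8.25, f(4.75) = 8.75, f(5) = 9, f(6) = 10.
Sum = Σ Δx_i · f(x_i).
Sum = 37.5625.

37.5625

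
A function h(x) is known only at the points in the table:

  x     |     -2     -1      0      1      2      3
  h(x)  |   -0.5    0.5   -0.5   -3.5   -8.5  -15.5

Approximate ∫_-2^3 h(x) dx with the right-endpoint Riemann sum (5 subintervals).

-27.5

Δx = 1.
Sum = 1·[0.5 + (-0.5) + (-3.5) + (-8.5) + (-15.5)] = -27.5.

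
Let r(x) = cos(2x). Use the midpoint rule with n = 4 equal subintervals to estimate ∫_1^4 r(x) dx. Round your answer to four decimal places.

Δx = (4 − 1)/4 = 0.75.
Midpoints: 1.375, 2.125, 2.875, 3.625.
r(1.375) ≈ -0.9243, r(2.125) ≈ -0.4461, r(2.875) ≈ 0.8612, r(3.625) ≈ 0.5679.
Sum = Δx · [r(1.375) + r(2.125) + r(2.875) + r(3.625)].
Sum ≈ 0.0440.

0.0440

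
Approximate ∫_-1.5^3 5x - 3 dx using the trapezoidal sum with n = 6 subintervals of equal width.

Δx = (3 − (-1.5))/6 = 0.75.
f(-1.5) = -10.5, f(-0.75) = -6.75, f(0) = -3, f(0.75) = 0.75, f(1.5) = 4.5, f(2.25) = 8.25, f(3) = 12.
T_6 = (Δx/2)·[f(x_0) + 2f(x_1) + ... + 2f(x_{5}) + f(x_6)].
Sum = 3.375.

3.375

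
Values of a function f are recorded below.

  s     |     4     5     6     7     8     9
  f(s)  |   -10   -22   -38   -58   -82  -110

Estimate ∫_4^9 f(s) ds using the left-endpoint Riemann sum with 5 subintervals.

Δs = 1.
Sum = 1·[(-10) + (-22) + (-38) + (-58) + (-82)] = -210.

-210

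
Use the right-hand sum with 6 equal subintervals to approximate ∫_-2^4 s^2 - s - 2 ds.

10

Δs = (4 − (-2))/6 = 1.
Right endpoints: -1, 0, 1, 2, 3, 4.
f(-1) = 0, f(0) = -2, f(1) = -2, f(2) = 0, f(3) = 4, f(4) = 10.
Sum = Δs · [f(-1) + f(0) + f(1) + ...].
Sum = 10.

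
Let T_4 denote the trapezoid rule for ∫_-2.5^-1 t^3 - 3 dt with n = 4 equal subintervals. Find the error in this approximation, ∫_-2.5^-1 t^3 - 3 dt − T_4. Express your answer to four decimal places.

Exact integral: ∫_-2.5^-1 f(t) dt = -14.015625.
T_4 ≈ -14.200195.
Error ≈ -14.015625 − (-14.200195) ≈ 0.1846.

0.1846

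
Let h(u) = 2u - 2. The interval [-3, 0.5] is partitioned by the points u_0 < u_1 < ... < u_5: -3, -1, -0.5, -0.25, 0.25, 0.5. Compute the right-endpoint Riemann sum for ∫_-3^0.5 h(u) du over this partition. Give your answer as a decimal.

-11.125

Subinterval widths: 2, 0.5, 0.25, 0.5, 0.25.
Right endpoints: -1, -0.5, -0.25, 0.25, 0.5.
h(-1) = -4, h(-0.5) = -3, h(-0.25) = -2.5, h(0.25) = -1.5, h(0.5) = -1.
Sum = Σ Δu_i · h(u_i).
Sum = -11.125.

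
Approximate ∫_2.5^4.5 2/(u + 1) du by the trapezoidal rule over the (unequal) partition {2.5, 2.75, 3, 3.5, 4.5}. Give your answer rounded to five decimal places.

0.90741

Subinterval widths: 0.25, 0.25, 0.5, 1.
f(2.5) = 4/7, f(2.75) = 8/15, f(3) = 0.5, f(3.5) = 4/9, f(4.5) = 4/11.
On each subinterval the trapezoid contributes (Δu_i/2)·[f(u_{i-1}) + f(u_i)].
Sum ≈ 0.90741.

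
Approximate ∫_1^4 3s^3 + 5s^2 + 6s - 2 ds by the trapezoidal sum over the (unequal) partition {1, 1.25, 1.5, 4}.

Subinterval widths: 0.25, 0.25, 2.5.
f(1) = 12, f(1.25) = 19.171875, f(1.5) = 28.375, f(4) = 294.
On each subinterval the trapezoid contributes (Δs_i/2)·[f(s_{i-1}) + f(s_i)].
Sum = 412.80859375.

412.80859375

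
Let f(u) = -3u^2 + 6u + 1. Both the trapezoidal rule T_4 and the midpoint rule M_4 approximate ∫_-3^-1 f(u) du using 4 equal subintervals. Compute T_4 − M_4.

T_4 = -48.25.
M_4 = -47.875.
T_4 − M_4 = -0.375.

-0.375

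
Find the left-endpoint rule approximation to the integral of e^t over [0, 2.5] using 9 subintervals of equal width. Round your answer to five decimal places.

Δt = (2.5 − 0)/9 = 5/18.
Left endpoints: 0, 5/18, 5/9, 5/6, 10/9, 25/18, 5/3, 35/18, 20/9.
f(0) ≈ 1.00000, f(5/18) ≈ 1.32019, f(5/9) ≈ 1.74291, f(5/6) ≈ 2.30098, f(10/9) ≈ 3.03773, f(25/18) ≈ 4.01039, f(5/3) ≈ 5.29449, f(35/18) ≈ 6.98975, f(20/9) ≈ 9.22781.
Sum = Δt · [f(0) + f(5/18) + f(5/9) + ...].
Sum ≈ 9.70118.

9.70118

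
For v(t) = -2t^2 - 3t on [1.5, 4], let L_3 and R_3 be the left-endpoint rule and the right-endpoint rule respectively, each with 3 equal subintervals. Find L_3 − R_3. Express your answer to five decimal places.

L_3 ≈ -47.0370370.
R_3 ≈ -76.2037037.
L_3 − R_3 ≈ 29.16667.

29.16667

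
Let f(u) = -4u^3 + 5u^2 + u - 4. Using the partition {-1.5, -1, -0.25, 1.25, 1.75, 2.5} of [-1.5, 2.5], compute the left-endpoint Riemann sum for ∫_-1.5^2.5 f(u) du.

Subinterval widths: 0.5, 0.75, 1.5, 0.5, 0.75.
Left endpoints: -1.5, -1, -0.25, 1.25, 1.75.
f(-1.5) = 19.25, f(-1) = 4, f(-0.25) = -3.875, f(1.25) = -2.75, f(1.75) = -8.375.
Sum = Σ Δu_i · f(u_i).
Sum = -0.84375.

-0.84375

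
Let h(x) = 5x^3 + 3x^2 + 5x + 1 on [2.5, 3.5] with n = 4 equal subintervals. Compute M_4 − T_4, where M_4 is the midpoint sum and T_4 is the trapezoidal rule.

-0.75

M_4 = 181.75.
T_4 = 182.5.
M_4 − T_4 = -0.75.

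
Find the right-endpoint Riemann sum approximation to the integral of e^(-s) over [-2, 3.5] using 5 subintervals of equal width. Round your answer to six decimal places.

4.038959

Δs = (3.5 − (-2))/5 = 1.1.
Right endpoints: -0.9, 0.2, 1.3, 2.4, 3.5.
f(-0.9) ≈ 2.459603, f(0.2) ≈ 0.818731, f(1.3) ≈ 0.272532, f(2.4) ≈ 0.090718, f(3.5) ≈ 0.030197.
Sum = Δs · [f(-0.9) + f(0.2) + f(1.3) + f(2.4) + f(3.5)].
Sum ≈ 4.038959.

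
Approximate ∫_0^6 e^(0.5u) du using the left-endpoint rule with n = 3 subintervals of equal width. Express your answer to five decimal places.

Δu = (6 − 0)/3 = 2.
Left endpoints: 0, 2, 4.
f(0) ≈ 1.00000, f(2) ≈ 2.71828, f(4) ≈ 7.38906.
Sum = Δu · [f(0) + f(2) + f(4)].
Sum ≈ 22.21468.

22.21468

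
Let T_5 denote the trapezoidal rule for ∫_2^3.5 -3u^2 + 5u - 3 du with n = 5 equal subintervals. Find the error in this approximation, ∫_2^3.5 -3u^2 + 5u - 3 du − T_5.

0.0675

Exact integral: ∫_2^3.5 f(u) du = -18.75.
T_5 = -18.8175.
Error = -18.75 − (-18.8175) = 0.0675.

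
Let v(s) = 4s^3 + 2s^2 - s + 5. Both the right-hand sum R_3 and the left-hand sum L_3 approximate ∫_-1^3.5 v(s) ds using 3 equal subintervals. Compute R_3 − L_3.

290.25

R_3 = 369.
L_3 = 78.75.
R_3 − L_3 = 290.25.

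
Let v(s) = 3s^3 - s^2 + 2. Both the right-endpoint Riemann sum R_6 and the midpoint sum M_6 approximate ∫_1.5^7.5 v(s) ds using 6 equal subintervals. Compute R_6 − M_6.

R_6 = 2882.
M_6 = 2222.
R_6 − M_6 = 660.

660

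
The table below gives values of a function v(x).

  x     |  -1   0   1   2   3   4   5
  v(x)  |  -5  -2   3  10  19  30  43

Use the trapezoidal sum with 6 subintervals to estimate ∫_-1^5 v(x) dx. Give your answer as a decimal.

79

Δx = 1.
T_6 = (1/2)·[(-5) + 2·(-2) + 2·3 + 2·10 + 2·19 + 2·30 + 43] = 79.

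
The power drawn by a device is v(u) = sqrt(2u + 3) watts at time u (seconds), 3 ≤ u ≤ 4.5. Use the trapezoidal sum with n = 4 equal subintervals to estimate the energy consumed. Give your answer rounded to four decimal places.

Δu = (4.5 − 3)/4 = 0.375.
v(3) ≈ 3.0000, v(3.375) ≈ 3.1225, v(3.75) ≈ 3.2404, v(4.125) ≈ 3.3541, v(4.5) ≈ 3.4641.
T_4 = (Δu/2)·[v(u_0) + 2v(u_1) + 2v(u_2) + 2v(u_3) + v(u_4)].
Sum ≈ 4.8559.

4.8559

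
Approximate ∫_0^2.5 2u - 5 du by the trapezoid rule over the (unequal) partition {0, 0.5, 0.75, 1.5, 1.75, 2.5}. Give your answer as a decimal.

-6.25

Subinterval widths: 0.5, 0.25, 0.75, 0.25, 0.75.
f(0) = -5, f(0.5) = -4, f(0.75) = -3.5, f(1.5) = -2, f(1.75) = -1.5, f(2.5) = 0.
On each subinterval the trapezoid contributes (Δu_i/2)·[f(u_{i-1}) + f(u_i)].
Sum = -6.25.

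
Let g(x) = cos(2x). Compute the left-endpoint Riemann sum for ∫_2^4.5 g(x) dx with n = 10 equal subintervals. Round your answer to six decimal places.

Δx = (4.5 − 2)/10 = 0.25.
Left endpoints: 2, 2.25, 2.5, 2.75, 3, 3.25, 3.5, 3.75, 4, 4.25.
g(2) ≈ -0.653644, g(2.25) ≈ -0.210796, g(2.5) ≈ 0.283662, g(2.75) ≈ 0.708670, g(3) ≈ 0.960170, g(3.25) ≈ 0.976588, g(3.5) ≈ 0.753902, g(3.75) ≈ 0.346635, g(4) ≈ -0.145500, g(4.25) ≈ -0.602012.
Sum = Δx · [g(2) + g(2.25) + g(2.5) + ...].
Sum ≈ 0.604419.

0.604419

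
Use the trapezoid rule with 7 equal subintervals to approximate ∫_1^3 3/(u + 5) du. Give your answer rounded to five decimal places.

0.86329

Δu = (3 − 1)/7 = 2/7.
f(1) = 0.5, f(9/7) = 21/44, f(11/7) = 21/46, f(13/7) = 0.4375, f(15/7) = 0.42, f(17/7) = 21/52, f(19/7) = 7/18, f(3) = 0.375.
T_7 = (Δu/2)·[f(u_0) + 2f(u_1) + ... + 2f(u_{6}) + f(u_7)].
Sum ≈ 0.86329.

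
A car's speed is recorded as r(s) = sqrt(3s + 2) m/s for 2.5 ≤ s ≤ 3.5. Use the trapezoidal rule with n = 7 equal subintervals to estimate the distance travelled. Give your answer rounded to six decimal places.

Δs = (3.5 − 2.5)/7 = 1/7.
r(2.5) ≈ 3.082207, r(37/14) ≈ 3.150964, r(39/14) ≈ 3.218252, r(41/14) ≈ 3.284161, r(43/14) ≈ 3.348774, r(45/14) ≈ 3.412163, r(47/14) ≈ 3.474396, r(3.5) ≈ 3.535534.
T_7 = (Δs/2)·[r(s_0) + 2r(s_1) + ... + 2r(s_{6}) + r(s_7)].
Sum ≈ 3.313940.

3.313940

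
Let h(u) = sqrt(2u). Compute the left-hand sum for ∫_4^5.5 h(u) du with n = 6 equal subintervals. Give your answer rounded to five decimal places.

4.55719

Δu = (5.5 − 4)/6 = 0.25.
Left endpoints: 4, 4.25, 4.5, 4.75, 5, 5.25.
h(4) ≈ 2.82843, h(4.25) ≈ 2.91548, h(4.5) ≈ 3.00000, h(4.75) ≈ 3.08221, h(5) ≈ 3.16228, h(5.25) ≈ 3.24037.
Sum = Δu · [h(4) + h(4.25) + h(4.5) + ...].
Sum ≈ 4.55719.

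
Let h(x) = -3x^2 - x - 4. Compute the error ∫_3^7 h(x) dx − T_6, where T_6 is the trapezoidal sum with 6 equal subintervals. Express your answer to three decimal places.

Exact integral: ∫_3^7 h(x) dx = -352.
T_6 ≈ -352.88889.
Error ≈ -352 − (-352.88889) ≈ 0.889.

0.889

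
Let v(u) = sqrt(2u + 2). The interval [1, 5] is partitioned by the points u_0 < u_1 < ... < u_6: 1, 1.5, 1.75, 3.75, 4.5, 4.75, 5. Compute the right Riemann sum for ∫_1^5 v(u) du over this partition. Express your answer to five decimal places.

Subinterval widths: 0.5, 0.25, 2, 0.75, 0.25, 0.25.
Right endpoints: 1.5, 1.75, 3.75, 4.5, 4.75, 5.
v(1.5) ≈ 2.23607, v(1.75) ≈ 2.34521, v(3.75) ≈ 3.08221, v(4.5) ≈ 3.31662, v(4.75) ≈ 3.39116, v(5) ≈ 3.46410.
Sum = Σ Δu_i · v(u_i).
Sum ≈ 12.07004.

12.07004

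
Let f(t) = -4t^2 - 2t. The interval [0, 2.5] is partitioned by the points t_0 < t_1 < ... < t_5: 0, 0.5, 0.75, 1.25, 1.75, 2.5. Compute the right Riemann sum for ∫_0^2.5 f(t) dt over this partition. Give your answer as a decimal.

Subinterval widths: 0.5, 0.25, 0.5, 0.5, 0.75.
Right endpoints: 0.5, 0.75, 1.25, 1.75, 2.5.
f(0.5) = -2, f(0.75) = -3.75, f(1.25) = -8.75, f(1.75) = -15.75, f(2.5) = -30.
Sum = Σ Δt_i · f(t_i).
Sum = -36.6875.

-36.6875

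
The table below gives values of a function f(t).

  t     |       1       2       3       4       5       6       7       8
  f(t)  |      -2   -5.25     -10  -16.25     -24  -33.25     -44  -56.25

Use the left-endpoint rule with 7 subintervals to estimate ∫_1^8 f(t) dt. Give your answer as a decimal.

-134.75

Δt = 1.
Sum = 1·[(-2) + (-5.25) + (-10) + (-16.25) + (-24) + (-33.25) + (-44)] = -134.75.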